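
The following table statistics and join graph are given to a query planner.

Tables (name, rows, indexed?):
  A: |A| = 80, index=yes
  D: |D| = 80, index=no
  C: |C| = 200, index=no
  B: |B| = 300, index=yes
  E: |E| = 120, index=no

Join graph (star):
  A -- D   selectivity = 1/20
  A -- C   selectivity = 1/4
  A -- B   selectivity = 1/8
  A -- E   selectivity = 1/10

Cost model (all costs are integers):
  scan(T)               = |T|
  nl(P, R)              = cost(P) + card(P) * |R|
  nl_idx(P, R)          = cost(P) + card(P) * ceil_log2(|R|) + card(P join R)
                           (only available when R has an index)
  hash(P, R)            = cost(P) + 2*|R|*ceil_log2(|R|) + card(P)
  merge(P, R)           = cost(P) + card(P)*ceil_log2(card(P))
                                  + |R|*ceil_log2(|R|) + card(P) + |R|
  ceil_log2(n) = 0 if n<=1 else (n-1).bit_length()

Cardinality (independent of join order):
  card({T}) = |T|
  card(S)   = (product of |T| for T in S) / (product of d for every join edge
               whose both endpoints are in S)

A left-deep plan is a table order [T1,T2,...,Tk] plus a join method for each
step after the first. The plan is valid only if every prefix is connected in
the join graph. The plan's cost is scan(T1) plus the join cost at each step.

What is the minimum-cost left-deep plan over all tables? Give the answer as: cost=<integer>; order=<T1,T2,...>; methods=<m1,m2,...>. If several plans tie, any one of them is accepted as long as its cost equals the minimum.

Selinger DP (subsets sized 1..n):
  {A}: scan cost=80, card=80
  {D}: scan cost=80, card=80
  {C}: scan cost=200, card=200
  {B}: scan cost=300, card=300
  {E}: scan cost=120, card=120
  {AD}: card=320; try (A,nl_idx)→960, (D,hash)→1280, (A,hash)→1280, (D,merge)→1360, (A,merge)→1360, (D,nl)→6480 …(+1); best=960 via (A,nl_idx)
  {AC}: card=4000; try (A,hash)→1520, (C,merge)→2520, (A,merge)→2640, (C,hash)→3360, (A,nl_idx)→5600, (C,nl)→16080 …(+1); best=1520 via (A,hash)
  {AB}: card=3000; try (A,hash)→1720, (B,merge)→3720, (B,nl_idx)→3800, (A,merge)→3940, (A,nl_idx)→5400, (B,hash)→5560 …(+2); best=1720 via (A,hash)
  {AE}: card=960; try (A,hash)→1360, (E,merge)→1680, (A,merge)→1720, (E,hash)→1840, (A,nl_idx)→1920, (E,nl)→9680 …(+1); best=1360 via (A,hash)
  {ACD}: card=16000; try (C,hash)→4480, (C,merge)→5960, (D,hash)→6640, (D,merge)→54160, (C,nl)→64960, (D,nl)→321520; best=4480 via (C,hash)
  {ABD}: card=12000; try (D,hash)→5840, (B,hash)→6680, (B,merge)→7160, (B,nl_idx)→15840, (D,merge)→41360, (B,nl)→96960 …(+1); best=5840 via (D,hash)
  {ADE}: card=3840; try (E,hash)→2960, (D,hash)→3440, (E,merge)→5120, (D,merge)→12560, (E,nl)→39360, (D,nl)→78160; best=2960 via (E,hash)
  {ABC}: card=150000; try (C,hash)→7920, (B,hash)→10920, (C,merge)→42520, (B,merge)→56520, (B,nl_idx)→187520, (C,nl)→601720 …(+1); best=7920 via (C,hash)
  {ACE}: card=48000; try (C,hash)→5520, (E,hash)→7200, (C,merge)→13720, (E,merge)→54480, (C,nl)→193360, (E,nl)→481520; best=5520 via (C,hash)
  {ABE}: card=36000; try (E,hash)→6400, (B,hash)→7720, (B,merge)→14920, (E,merge)→41680, (B,nl_idx)→46000, (B,nl)→289360 …(+1); best=6400 via (E,hash)
  {ABCD}: card=600000; try (C,hash)→21040, (B,hash)→25880, (D,hash)→159040, (C,merge)→187640, (B,merge)→247480, (B,nl_idx)→748480 …(+4); best=21040 via (C,hash)
  {ACDE}: card=192000; try (C,hash)→10000, (E,hash)→22160, (D,hash)→54640, (C,merge)→54680, (E,merge)→245440, (C,nl)→770960 …(+3); best=10000 via (C,hash)
  {ABDE}: card=144000; try (B,hash)→12200, (E,hash)→19520, (D,hash)→43520, (B,merge)→55880, (B,nl_idx)→181520, (E,merge)→186800 …(+4); best=12200 via (B,hash)
  {ABCE}: card=1800000; try (C,hash)→45600, (B,hash)→58920, (E,hash)→159600, (C,merge)→620200, (B,merge)→824520, (B,nl_idx)→2237520 …(+4); best=45600 via (C,hash)
  {ABCDE}: card=7200000; try (C,hash)→159400, (B,hash)→207400, (E,hash)→622720, (D,hash)→1846720, (C,merge)→2750000, (B,merge)→3661000 …(+7); best=159400 via (C,hash)

cost=159400; order=D,A,E,B,C; methods=nl_idx,hash,hash,hash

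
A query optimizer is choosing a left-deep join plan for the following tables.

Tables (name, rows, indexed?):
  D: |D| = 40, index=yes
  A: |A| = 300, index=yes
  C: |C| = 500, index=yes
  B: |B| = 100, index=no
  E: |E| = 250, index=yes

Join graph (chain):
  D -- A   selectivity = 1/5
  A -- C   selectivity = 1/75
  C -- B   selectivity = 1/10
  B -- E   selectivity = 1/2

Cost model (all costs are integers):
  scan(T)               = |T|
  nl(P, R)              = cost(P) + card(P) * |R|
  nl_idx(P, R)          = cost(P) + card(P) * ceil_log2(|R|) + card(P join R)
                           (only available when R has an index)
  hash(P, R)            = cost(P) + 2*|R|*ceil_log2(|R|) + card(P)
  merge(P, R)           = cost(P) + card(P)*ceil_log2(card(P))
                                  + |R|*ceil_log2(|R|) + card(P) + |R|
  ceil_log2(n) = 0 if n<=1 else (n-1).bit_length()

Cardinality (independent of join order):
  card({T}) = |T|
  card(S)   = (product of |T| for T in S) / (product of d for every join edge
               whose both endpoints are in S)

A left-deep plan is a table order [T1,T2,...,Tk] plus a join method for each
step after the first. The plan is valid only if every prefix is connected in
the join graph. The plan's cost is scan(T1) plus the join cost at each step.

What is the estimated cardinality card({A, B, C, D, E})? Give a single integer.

20000000

Tables in S: A(300), B(100), C(500), D(40), E(250)
Edges inside S: D-A(d=5), A-C(d=75), C-B(d=10), B-E(d=2)
numerator = 300 * 100 * 500 * 40 * 250 = 150000000000
denominator = 5 * 75 * 10 * 2 = 7500
card(S) = 150000000000 / 7500 = 20000000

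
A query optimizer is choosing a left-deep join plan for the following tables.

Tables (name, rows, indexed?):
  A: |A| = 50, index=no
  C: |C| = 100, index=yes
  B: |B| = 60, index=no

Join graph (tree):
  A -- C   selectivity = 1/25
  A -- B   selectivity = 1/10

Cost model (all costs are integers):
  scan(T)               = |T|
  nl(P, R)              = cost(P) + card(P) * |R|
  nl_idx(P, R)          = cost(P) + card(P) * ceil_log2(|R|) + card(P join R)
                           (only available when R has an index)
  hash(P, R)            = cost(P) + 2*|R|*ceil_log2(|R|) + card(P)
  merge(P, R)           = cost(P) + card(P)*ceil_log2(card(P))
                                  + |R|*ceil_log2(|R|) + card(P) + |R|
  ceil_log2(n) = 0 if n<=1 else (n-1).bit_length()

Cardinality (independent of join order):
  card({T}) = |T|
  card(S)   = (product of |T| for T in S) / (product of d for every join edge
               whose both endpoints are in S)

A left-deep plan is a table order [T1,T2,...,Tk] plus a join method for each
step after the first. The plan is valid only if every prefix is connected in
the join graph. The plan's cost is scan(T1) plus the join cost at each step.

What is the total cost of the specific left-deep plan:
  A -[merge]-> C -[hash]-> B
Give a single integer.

2120

step 1: scan A: cost=50, card=50
step 2: join C via merge
    card(P join C) = 50*100/(25) = 200
    cost = 50 + 50*6 + 100*7 + 50 + 100 = 1200
step 3: join B via hash
    card(P join B) = 200*60/(10) = 1200
    cost = 1200 + 2*60*6 + 200 = 2120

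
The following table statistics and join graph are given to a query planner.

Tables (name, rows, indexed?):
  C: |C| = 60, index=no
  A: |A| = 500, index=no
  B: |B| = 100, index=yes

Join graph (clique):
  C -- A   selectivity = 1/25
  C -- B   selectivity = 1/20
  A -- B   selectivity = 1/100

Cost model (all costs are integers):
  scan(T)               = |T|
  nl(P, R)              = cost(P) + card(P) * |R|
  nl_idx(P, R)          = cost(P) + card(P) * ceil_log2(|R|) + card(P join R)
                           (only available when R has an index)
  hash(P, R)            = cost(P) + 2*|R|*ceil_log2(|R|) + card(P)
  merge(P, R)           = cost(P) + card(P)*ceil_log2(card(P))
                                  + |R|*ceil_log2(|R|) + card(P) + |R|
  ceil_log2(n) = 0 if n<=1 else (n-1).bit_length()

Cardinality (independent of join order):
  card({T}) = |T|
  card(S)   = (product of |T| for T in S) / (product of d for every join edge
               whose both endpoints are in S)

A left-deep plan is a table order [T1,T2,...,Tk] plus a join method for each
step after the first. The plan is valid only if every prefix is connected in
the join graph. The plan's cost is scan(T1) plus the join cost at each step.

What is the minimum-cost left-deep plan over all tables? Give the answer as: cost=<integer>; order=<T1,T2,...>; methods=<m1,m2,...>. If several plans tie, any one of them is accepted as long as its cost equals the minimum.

cost=3620; order=A,B,C; methods=hash,hash

Selinger DP (subsets sized 1..n):
  {C}: scan cost=60, card=60
  {A}: scan cost=500, card=500
  {B}: scan cost=100, card=100
  {AC}: card=1200; try (C,hash)→1720, (A,merge)→5480, (C,merge)→5920, (A,hash)→9120, (A,nl)→30060, (C,nl)→30500; best=1720 via (C,hash)
  {BC}: card=300; try (B,nl_idx)→780, (C,hash)→920, (B,merge)→1280, (C,merge)→1320, (B,hash)→1520, (B,nl)→6060 …(+1); best=780 via (B,nl_idx)
  {AB}: card=500; try (B,hash)→2400, (B,nl_idx)→4500, (A,merge)→5900, (B,merge)→6300, (A,hash)→9200, (A,nl)→50100 …(+1); best=2400 via (B,hash)
  {ABC}: card=60; try (C,hash)→3620, (B,hash)→4320, (C,merge)→7820, (A,merge)→8780, (A,hash)→10080, (B,nl_idx)→10180 …(+4); best=3620 via (C,hash)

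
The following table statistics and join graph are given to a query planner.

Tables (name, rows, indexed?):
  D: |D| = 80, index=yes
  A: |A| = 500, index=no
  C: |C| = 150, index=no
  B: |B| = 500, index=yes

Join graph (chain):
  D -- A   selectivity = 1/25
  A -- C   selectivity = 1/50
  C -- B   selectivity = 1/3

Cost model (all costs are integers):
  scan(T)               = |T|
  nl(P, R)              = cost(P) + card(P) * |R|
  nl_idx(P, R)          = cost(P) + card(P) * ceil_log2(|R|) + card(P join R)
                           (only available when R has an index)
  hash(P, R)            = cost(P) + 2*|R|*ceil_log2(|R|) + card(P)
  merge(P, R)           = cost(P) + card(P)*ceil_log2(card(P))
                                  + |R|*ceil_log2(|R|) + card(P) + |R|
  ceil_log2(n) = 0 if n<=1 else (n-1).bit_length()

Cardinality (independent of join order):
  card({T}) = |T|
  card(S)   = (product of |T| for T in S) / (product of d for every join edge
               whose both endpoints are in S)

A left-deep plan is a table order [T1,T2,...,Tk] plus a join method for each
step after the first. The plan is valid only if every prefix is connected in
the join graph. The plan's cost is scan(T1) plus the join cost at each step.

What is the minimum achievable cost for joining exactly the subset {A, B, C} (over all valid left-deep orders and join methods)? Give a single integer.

Selinger DP over subsets of {A,B,C}:
  {A}: scan cost=500, card=500
  {C}: scan cost=150, card=150
  {B}: scan cost=500, card=500
  {AC}: card=1500; try (C,hash)→3400, (A,merge)→6500, (C,merge)→6850, (A,hash)→9300, (A,nl)→75150, (C,nl)→75500; best=3400 via (C,hash)
  {BC}: card=25000; try (C,hash)→3400, (B,merge)→6500, (C,merge)→6850, (B,hash)→9300, (B,nl_idx)→26500, (B,nl)→75150 …(+1); best=3400 via (C,hash)
  {ABC}: card=250000; try (B,hash)→13900, (B,merge)→26400, (A,hash)→37400, (B,nl_idx)→266900, (A,merge)→408400, (B,nl)→753400 …(+1); best=13900 via (B,hash)

13900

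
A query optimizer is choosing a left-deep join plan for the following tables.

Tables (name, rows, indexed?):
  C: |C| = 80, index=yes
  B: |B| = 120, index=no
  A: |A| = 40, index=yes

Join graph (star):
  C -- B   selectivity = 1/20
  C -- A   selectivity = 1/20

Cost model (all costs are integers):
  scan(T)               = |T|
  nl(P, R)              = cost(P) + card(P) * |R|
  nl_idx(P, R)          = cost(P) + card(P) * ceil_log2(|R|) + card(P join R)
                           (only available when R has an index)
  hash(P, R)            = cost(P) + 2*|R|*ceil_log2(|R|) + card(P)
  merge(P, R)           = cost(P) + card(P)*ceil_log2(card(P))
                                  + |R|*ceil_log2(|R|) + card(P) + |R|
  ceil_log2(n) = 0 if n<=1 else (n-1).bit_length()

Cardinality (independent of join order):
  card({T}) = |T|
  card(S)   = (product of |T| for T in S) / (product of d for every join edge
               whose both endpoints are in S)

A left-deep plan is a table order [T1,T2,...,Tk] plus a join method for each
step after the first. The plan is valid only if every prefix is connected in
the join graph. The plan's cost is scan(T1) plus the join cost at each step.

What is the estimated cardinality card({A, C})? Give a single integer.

Tables in S: A(40), C(80)
Edges inside S: C-A(d=20)
numerator = 40 * 80 = 3200
denominator = 20 = 20
card(S) = 3200 / 20 = 160

160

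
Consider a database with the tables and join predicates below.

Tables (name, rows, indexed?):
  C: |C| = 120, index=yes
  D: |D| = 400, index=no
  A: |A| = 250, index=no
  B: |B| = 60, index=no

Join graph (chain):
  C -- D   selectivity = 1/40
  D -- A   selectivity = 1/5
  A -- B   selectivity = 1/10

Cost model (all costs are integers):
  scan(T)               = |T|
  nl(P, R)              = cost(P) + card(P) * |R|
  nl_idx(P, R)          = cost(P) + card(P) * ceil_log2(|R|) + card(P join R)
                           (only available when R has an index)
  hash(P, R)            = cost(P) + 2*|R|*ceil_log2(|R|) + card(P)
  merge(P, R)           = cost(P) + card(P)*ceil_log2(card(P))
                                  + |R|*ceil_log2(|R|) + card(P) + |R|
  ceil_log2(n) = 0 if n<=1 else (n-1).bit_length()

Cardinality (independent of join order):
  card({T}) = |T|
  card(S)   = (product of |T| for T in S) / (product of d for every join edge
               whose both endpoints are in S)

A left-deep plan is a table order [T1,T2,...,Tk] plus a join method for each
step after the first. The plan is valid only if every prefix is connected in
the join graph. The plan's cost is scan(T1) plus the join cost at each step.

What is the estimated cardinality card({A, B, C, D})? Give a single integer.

Tables in S: A(250), B(60), C(120), D(400)
Edges inside S: C-D(d=40), D-A(d=5), A-B(d=10)
numerator = 250 * 60 * 120 * 400 = 720000000
denominator = 40 * 5 * 10 = 2000
card(S) = 720000000 / 2000 = 360000

360000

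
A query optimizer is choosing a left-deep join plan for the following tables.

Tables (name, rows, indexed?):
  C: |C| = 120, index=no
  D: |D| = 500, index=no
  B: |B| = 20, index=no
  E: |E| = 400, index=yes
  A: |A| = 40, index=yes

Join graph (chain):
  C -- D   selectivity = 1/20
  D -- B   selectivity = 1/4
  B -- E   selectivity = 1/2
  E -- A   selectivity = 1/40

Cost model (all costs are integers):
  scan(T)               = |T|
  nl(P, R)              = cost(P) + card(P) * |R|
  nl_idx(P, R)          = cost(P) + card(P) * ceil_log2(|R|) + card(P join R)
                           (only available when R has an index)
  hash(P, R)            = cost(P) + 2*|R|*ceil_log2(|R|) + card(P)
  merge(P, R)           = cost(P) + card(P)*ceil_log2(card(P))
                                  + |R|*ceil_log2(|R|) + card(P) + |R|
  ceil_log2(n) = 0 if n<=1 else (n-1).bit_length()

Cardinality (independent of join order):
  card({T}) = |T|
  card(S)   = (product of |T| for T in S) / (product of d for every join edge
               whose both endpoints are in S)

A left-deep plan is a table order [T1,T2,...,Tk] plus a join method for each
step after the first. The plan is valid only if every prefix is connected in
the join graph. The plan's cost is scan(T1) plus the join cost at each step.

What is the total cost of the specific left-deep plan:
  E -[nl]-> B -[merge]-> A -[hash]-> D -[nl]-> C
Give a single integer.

step 1: scan E: cost=400, card=400
step 2: join B via nl
    card(P join B) = 400*20/(2) = 4000
    cost = 400 + 400*20 = 8400
step 3: join A via merge
    card(P join A) = 4000*40/(40) = 4000
    cost = 8400 + 4000*12 + 40*6 + 4000 + 40 = 60680
step 4: join D via hash
    card(P join D) = 4000*500/(4) = 500000
    cost = 60680 + 2*500*9 + 4000 = 73680
step 5: join C via nl
    card(P join C) = 500000*120/(20) = 3000000
    cost = 73680 + 500000*120 = 60073680

60073680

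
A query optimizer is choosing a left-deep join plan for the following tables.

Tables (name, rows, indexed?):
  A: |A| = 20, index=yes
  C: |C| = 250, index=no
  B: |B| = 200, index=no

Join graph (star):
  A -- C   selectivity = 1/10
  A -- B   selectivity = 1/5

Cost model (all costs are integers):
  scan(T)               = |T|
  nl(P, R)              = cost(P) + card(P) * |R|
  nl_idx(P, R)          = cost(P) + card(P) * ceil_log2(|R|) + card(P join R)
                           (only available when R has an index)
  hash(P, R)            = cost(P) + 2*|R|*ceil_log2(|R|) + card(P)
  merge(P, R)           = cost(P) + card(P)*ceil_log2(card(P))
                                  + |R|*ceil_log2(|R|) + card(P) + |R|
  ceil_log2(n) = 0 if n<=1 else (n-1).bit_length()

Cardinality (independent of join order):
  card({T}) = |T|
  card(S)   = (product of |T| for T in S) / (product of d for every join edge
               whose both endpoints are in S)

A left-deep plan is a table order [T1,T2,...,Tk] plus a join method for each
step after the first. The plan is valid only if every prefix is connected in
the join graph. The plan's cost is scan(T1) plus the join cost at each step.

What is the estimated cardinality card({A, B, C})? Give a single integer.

20000

Tables in S: A(20), B(200), C(250)
Edges inside S: A-C(d=10), A-B(d=5)
numerator = 20 * 200 * 250 = 1000000
denominator = 10 * 5 = 50
card(S) = 1000000 / 50 = 20000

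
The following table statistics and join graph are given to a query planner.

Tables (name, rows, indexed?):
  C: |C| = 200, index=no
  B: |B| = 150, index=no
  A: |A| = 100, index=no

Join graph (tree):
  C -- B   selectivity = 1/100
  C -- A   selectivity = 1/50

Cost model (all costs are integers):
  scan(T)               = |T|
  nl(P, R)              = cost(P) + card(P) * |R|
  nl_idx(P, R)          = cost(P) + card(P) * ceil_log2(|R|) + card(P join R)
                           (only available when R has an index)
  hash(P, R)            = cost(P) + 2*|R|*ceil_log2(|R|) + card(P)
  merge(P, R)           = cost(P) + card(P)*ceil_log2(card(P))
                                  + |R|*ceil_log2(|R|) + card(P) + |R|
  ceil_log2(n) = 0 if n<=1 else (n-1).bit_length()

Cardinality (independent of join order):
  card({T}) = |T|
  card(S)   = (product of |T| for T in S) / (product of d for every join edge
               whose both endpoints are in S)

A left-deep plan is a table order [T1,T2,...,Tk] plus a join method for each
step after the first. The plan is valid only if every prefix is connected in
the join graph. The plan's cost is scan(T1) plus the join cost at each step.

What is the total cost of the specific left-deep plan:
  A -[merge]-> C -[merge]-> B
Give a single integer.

step 1: scan A: cost=100, card=100
step 2: join C via merge
    card(P join C) = 100*200/(50) = 400
    cost = 100 + 100*7 + 200*8 + 100 + 200 = 2700
step 3: join B via merge
    card(P join B) = 400*150/(100) = 600
    cost = 2700 + 400*9 + 150*8 + 400 + 150 = 8050

8050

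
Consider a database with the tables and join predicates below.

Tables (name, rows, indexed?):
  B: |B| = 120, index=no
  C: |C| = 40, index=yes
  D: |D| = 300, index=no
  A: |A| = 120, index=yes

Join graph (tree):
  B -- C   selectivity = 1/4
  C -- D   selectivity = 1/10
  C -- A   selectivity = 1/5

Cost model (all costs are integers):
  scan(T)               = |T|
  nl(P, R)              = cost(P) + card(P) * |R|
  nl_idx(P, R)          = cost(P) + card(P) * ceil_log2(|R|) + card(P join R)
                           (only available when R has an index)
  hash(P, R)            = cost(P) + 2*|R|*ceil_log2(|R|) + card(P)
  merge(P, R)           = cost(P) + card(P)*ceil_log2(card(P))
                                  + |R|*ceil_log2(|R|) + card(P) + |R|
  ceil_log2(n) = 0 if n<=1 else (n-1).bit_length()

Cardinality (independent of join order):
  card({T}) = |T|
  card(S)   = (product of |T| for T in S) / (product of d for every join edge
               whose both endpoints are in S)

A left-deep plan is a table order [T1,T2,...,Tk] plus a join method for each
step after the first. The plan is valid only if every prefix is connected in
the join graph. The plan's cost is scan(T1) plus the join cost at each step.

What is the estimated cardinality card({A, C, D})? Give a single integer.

28800

Tables in S: A(120), C(40), D(300)
Edges inside S: C-D(d=10), C-A(d=5)
numerator = 120 * 40 * 300 = 1440000
denominator = 10 * 5 = 50
card(S) = 1440000 / 50 = 28800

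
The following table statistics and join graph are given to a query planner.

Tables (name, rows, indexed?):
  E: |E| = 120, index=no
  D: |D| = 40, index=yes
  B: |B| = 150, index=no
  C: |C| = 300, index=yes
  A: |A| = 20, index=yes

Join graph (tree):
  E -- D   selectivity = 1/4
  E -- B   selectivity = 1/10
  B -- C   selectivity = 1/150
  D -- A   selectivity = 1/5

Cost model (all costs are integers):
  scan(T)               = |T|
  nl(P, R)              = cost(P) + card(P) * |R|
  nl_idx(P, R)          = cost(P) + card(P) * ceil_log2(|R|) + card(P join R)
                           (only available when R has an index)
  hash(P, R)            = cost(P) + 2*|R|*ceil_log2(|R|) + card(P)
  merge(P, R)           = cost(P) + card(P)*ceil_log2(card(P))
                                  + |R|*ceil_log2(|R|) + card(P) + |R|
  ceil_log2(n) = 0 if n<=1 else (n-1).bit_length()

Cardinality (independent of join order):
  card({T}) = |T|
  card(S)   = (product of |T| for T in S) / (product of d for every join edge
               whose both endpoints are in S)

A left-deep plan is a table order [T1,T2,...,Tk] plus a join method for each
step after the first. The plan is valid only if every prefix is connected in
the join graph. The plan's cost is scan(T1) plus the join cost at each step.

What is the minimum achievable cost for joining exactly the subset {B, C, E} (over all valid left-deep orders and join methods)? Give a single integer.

Selinger DP over subsets of {B,C,E}:
  {E}: scan cost=120, card=120
  {B}: scan cost=150, card=150
  {C}: scan cost=300, card=300
  {BE}: card=1800; try (E,hash)→1980, (B,merge)→2430, (E,merge)→2460, (B,hash)→2640, (B,nl)→18120, (E,nl)→18150; best=1980 via (E,hash)
  {BC}: card=300; try (C,nl_idx)→1800, (B,hash)→3000, (C,merge)→4500, (B,merge)→4650, (C,hash)→5700, (C,nl)→45150 …(+1); best=1800 via (C,nl_idx)
  {BCE}: card=3600; try (E,hash)→3780, (E,merge)→5760, (C,hash)→9180, (C,nl_idx)→21780, (C,merge)→26580, (E,nl)→37800 …(+1); best=3780 via (E,hash)

3780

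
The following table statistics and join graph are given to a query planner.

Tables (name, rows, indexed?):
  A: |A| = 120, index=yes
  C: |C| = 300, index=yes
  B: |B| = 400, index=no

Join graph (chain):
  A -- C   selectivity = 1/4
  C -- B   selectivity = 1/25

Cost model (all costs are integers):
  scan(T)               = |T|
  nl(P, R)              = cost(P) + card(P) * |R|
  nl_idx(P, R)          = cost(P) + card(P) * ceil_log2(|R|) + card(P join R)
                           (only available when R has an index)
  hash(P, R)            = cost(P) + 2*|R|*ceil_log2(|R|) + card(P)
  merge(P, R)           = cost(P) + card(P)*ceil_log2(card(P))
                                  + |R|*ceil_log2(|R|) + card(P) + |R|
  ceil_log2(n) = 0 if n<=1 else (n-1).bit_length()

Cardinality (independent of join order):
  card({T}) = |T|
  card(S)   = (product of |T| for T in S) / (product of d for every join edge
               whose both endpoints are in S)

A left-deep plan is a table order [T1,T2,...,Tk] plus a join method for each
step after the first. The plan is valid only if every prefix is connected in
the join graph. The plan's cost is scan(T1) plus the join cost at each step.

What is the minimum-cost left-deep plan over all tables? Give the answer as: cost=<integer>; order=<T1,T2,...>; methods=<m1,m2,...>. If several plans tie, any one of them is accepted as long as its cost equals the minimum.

cost=12680; order=B,C,A; methods=hash,hash

Selinger DP (subsets sized 1..n):
  {A}: scan cost=120, card=120
  {C}: scan cost=300, card=300
  {B}: scan cost=400, card=400
  {AC}: card=9000; try (A,hash)→2280, (C,merge)→4080, (A,merge)→4260, (C,hash)→5640, (C,nl_idx)→10200, (A,nl_idx)→11400 …(+2); best=2280 via (A,hash)
  {BC}: card=4800; try (C,hash)→6200, (B,merge)→7300, (C,merge)→7400, (B,hash)→7800, (C,nl_idx)→8800, (B,nl)→120300 …(+1); best=6200 via (C,hash)
  {ABC}: card=144000; try (A,hash)→12680, (B,hash)→18480, (A,merge)→74360, (B,merge)→141280, (A,nl_idx)→183800, (A,nl)→582200 …(+1); best=12680 via (A,hash)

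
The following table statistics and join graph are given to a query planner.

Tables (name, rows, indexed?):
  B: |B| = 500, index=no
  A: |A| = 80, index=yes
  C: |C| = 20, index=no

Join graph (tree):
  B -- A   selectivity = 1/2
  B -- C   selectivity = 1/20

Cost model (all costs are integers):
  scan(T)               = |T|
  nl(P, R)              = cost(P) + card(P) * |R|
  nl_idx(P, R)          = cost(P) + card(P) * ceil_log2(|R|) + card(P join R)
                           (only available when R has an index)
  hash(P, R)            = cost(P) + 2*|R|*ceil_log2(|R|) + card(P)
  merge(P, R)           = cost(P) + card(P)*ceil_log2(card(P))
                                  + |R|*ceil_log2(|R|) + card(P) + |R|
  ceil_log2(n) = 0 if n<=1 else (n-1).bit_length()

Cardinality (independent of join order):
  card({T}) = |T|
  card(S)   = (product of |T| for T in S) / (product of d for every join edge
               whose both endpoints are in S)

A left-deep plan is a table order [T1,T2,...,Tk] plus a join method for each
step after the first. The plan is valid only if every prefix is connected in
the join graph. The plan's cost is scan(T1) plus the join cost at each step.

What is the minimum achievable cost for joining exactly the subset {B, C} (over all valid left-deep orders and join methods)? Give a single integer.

Selinger DP over subsets of {B,C}:
  {B}: scan cost=500, card=500
  {C}: scan cost=20, card=20
  {BC}: card=500; try (C,hash)→1200, (B,merge)→5140, (C,merge)→5620, (B,hash)→9040, (B,nl)→10020, (C,nl)→10500; best=1200 via (C,hash)

1200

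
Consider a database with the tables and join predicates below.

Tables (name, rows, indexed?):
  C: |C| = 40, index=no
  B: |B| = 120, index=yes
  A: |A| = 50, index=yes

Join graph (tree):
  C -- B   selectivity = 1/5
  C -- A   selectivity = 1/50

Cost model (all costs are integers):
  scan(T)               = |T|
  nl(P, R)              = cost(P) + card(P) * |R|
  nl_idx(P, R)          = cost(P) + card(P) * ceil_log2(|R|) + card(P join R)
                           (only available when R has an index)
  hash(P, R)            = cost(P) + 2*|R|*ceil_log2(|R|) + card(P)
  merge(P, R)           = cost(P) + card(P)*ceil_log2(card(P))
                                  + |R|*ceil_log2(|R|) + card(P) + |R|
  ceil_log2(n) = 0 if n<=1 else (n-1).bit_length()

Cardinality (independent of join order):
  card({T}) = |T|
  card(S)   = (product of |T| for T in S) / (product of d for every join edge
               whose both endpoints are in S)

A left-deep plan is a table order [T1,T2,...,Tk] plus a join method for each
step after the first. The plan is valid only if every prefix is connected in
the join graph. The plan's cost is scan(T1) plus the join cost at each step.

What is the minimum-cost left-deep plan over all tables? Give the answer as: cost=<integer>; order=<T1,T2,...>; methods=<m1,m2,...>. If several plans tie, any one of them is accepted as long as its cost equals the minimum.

Selinger DP (subsets sized 1..n):
  {C}: scan cost=40, card=40
  {B}: scan cost=120, card=120
  {A}: scan cost=50, card=50
  {BC}: card=960; try (C,hash)→720, (B,merge)→1280, (B,nl_idx)→1280, (C,merge)→1360, (B,hash)→1760, (B,nl)→4840 …(+1); best=720 via (C,hash)
  {AC}: card=40; try (A,nl_idx)→320, (C,hash)→580, (A,merge)→670, (C,merge)→680, (A,hash)→680, (A,nl)→2040 …(+1); best=320 via (A,nl_idx)
  {ABC}: card=960; try (B,merge)→1560, (B,nl_idx)→1560, (B,hash)→2040, (A,hash)→2280, (B,nl)→5120, (A,nl_idx)→7440 …(+2); best=1560 via (B,merge)

cost=1560; order=C,A,B; methods=nl_idx,merge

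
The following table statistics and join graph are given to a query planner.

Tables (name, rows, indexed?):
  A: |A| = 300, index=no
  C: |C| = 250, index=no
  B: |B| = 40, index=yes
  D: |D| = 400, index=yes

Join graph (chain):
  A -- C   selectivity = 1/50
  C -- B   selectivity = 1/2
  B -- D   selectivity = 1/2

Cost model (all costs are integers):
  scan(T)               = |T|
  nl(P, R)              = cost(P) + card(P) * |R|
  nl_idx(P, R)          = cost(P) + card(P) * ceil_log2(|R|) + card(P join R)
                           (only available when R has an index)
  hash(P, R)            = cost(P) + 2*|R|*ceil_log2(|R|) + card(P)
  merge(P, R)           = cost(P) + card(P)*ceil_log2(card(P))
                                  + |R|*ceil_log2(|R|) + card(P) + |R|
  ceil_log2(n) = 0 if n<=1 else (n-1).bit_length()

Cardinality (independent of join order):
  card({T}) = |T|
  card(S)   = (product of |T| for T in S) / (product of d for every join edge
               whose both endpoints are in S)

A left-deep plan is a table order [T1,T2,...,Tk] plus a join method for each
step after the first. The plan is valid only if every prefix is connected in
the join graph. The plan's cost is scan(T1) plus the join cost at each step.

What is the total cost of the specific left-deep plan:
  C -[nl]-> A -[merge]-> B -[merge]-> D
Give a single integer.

step 1: scan C: cost=250, card=250
step 2: join A via nl
    card(P join A) = 250*300/(50) = 1500
    cost = 250 + 250*300 = 75250
step 3: join B via merge
    card(P join B) = 1500*40/(2) = 30000
    cost = 75250 + 1500*11 + 40*6 + 1500 + 40 = 93530
step 4: join D via merge
    card(P join D) = 30000*400/(2) = 6000000
    cost = 93530 + 30000*15 + 400*9 + 30000 + 400 = 577530

577530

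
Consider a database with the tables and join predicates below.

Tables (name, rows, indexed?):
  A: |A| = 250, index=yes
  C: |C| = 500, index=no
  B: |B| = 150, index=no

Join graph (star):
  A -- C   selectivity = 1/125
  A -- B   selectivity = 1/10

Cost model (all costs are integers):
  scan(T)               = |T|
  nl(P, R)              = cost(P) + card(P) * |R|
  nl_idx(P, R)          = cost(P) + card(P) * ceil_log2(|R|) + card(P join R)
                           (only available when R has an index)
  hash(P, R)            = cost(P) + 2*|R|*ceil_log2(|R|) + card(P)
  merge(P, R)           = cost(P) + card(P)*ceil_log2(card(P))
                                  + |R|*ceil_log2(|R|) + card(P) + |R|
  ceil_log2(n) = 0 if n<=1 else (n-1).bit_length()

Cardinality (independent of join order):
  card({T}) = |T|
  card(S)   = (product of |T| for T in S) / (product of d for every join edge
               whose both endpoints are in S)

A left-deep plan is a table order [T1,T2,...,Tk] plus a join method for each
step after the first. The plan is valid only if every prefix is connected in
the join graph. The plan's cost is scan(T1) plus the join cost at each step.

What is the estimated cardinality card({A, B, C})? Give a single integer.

15000

Tables in S: A(250), B(150), C(500)
Edges inside S: A-C(d=125), A-B(d=10)
numerator = 250 * 150 * 500 = 18750000
denominator = 125 * 10 = 1250
card(S) = 18750000 / 1250 = 15000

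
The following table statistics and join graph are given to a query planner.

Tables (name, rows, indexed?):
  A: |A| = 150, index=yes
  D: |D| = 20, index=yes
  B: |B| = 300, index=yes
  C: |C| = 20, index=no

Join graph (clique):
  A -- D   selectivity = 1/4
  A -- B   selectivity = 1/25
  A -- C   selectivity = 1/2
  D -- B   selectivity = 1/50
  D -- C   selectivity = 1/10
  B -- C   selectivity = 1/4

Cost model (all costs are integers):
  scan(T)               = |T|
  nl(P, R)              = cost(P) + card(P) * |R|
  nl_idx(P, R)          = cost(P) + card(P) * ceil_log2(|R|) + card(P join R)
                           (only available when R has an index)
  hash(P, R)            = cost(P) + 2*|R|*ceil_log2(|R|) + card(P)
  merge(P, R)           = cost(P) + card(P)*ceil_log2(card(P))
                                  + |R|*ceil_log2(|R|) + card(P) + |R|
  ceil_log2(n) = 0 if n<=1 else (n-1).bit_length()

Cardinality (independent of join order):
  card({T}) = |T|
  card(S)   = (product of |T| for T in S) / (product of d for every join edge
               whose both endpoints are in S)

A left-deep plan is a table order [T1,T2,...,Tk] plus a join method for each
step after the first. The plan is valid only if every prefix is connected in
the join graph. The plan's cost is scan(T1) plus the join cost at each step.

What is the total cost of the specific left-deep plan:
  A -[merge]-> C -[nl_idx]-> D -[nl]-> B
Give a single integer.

step 1: scan A: cost=150, card=150
step 2: join C via merge
    card(P join C) = 150*20/(2) = 1500
    cost = 150 + 150*8 + 20*5 + 150 + 20 = 1620
step 3: join D via nl_idx
    card(P join D) = 1500*20/(4*10) = 750
    cost = 1620 + 1500*5 + 750 = 9870
step 4: join B via nl
    card(P join B) = 750*300/(25*50*4) = 45
    cost = 9870 + 750*300 = 234870

234870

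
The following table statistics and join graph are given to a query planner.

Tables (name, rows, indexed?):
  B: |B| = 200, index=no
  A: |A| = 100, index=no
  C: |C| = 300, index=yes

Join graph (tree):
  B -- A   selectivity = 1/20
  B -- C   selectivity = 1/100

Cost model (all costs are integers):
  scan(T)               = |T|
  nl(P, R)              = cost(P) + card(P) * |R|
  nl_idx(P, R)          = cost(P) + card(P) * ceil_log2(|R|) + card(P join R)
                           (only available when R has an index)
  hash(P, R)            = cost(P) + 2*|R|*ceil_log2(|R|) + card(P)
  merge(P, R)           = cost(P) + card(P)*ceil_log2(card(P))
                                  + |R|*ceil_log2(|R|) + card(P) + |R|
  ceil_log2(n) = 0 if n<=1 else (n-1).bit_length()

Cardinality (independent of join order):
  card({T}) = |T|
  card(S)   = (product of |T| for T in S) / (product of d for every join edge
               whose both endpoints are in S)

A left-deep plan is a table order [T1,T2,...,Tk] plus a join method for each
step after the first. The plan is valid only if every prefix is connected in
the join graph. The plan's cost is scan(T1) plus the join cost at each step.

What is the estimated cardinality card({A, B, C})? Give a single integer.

3000

Tables in S: A(100), B(200), C(300)
Edges inside S: B-A(d=20), B-C(d=100)
numerator = 100 * 200 * 300 = 6000000
denominator = 20 * 100 = 2000
card(S) = 6000000 / 2000 = 3000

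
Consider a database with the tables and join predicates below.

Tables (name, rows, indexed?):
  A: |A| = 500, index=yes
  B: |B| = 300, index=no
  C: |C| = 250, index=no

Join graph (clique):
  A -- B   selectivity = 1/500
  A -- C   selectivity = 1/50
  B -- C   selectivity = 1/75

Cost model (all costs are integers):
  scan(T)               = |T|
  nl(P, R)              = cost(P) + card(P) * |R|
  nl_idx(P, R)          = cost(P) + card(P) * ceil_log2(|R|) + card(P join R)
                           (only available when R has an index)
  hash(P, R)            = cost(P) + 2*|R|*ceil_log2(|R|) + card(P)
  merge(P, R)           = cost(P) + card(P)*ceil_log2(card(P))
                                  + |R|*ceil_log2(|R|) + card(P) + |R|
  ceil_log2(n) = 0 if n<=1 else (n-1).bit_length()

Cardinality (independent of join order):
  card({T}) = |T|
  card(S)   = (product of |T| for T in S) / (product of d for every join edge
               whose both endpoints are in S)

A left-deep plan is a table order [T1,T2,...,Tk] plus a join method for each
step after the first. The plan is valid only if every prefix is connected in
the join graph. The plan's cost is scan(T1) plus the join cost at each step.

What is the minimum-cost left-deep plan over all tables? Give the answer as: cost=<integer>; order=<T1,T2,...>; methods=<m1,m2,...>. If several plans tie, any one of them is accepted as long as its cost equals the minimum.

cost=7600; order=B,A,C; methods=nl_idx,hash

Selinger DP (subsets sized 1..n):
  {A}: scan cost=500, card=500
  {B}: scan cost=300, card=300
  {C}: scan cost=250, card=250
  {AB}: card=300; try (A,nl_idx)→3300, (B,hash)→6400, (A,merge)→8300, (B,merge)→8500, (A,hash)→9600, (A,nl)→150300 …(+1); best=3300 via (A,nl_idx)
  {AC}: card=2500; try (C,hash)→5000, (A,nl_idx)→5000, (A,merge)→7500, (C,merge)→7750, (A,hash)→9500, (A,nl)→125250 …(+1); best=5000 via (C,hash)
  {BC}: card=1000; try (C,hash)→4600, (B,merge)→5500, (C,merge)→5550, (B,hash)→5900, (B,nl)→75250, (C,nl)→75300; best=4600 via (C,hash)
  {ABC}: card=20; try (C,hash)→7600, (C,merge)→8550, (B,hash)→12900, (A,nl_idx)→13620, (A,hash)→14600, (A,merge)→20600 …(+4); best=7600 via (C,hash)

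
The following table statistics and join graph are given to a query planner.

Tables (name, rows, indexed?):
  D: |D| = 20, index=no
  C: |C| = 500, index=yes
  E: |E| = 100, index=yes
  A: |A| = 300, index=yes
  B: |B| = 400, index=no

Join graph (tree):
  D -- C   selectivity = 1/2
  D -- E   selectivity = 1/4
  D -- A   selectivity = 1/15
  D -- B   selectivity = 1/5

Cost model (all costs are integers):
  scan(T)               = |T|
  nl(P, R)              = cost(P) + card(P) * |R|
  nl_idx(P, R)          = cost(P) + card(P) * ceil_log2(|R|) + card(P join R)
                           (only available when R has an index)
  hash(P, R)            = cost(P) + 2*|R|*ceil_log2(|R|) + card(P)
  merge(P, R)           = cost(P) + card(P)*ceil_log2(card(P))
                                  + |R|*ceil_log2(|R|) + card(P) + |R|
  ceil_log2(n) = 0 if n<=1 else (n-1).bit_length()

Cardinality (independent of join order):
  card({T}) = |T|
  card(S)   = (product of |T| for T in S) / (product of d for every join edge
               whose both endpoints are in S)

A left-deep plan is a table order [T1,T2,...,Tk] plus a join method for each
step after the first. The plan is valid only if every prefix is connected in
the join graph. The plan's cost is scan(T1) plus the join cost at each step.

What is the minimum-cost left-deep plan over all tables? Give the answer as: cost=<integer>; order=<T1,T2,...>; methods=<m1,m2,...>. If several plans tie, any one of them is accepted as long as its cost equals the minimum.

Selinger DP (subsets sized 1..n):
  {D}: scan cost=20, card=20
  {C}: scan cost=500, card=500
  {E}: scan cost=100, card=100
  {A}: scan cost=300, card=300
  {B}: scan cost=400, card=400
  {CD}: card=5000; try (D,hash)→1200, (C,merge)→5140, (C,nl_idx)→5200, (D,merge)→5620, (C,hash)→9040, (C,nl)→10020 …(+1); best=1200 via (D,hash)
  {DE}: card=500; try (D,hash)→400, (E,nl_idx)→660, (E,merge)→940, (D,merge)→1020, (E,hash)→1440, (E,nl)→2020 …(+1); best=400 via (D,hash)
  {AD}: card=400; try (A,nl_idx)→600, (D,hash)→800, (A,merge)→3140, (D,merge)→3420, (A,hash)→5440, (A,nl)→6020 …(+1); best=600 via (A,nl_idx)
  {BD}: card=1600; try (D,hash)→1000, (B,merge)→4140, (D,merge)→4520, (B,hash)→7240, (B,nl)→8020, (D,nl)→8400; best=1000 via (D,hash)
  {CDE}: card=125000; try (E,hash)→7600, (C,hash)→9900, (C,merge)→10400, (E,merge)→72000, (C,nl_idx)→129900, (E,nl_idx)→161200 …(+2); best=7600 via (E,hash)
  {ACD}: card=100000; try (C,merge)→9600, (C,hash)→10000, (A,hash)→11600, (A,merge)→74200, (C,nl_idx)→104200, (A,nl_idx)→146200 …(+2); best=9600 via (C,merge)
  {BCD}: card=400000; try (C,hash)→11600, (B,hash)→13400, (C,merge)→25200, (B,merge)→75200, (C,nl_idx)→415400, (C,nl)→801000 …(+1); best=11600 via (C,hash)
  {ADE}: card=10000; try (E,hash)→2400, (E,merge)→5400, (A,hash)→6300, (A,merge)→8400, (E,nl_idx)→13400, (A,nl_idx)→14900 …(+2); best=2400 via (E,hash)
  {BDE}: card=40000; try (E,hash)→4000, (B,hash)→8100, (B,merge)→9400, (E,merge)→21000, (E,nl_idx)→52200, (E,nl)→161000 …(+1); best=4000 via (E,hash)
  {ABD}: card=32000; try (A,hash)→8000, (B,hash)→8200, (B,merge)→8600, (A,merge)→23200, (A,nl_idx)→47400, (B,nl)→160600 …(+1); best=8000 via (A,hash)
  {ACDE}: card=2500000; try (C,hash)→21400, (E,hash)→111000, (A,hash)→138000, (C,merge)→157400, (E,merge)→1810400, (A,merge)→2260600 …(+6); best=21400 via (C,hash)
  {BCDE}: card=10000000; try (C,hash)→53000, (B,hash)→139800, (E,hash)→413000, (C,merge)→689000, (B,merge)→2261600, (E,merge)→8012400 …(+5); best=53000 via (C,hash)
  {ABCD}: card=8000000; try (C,hash)→49000, (B,hash)→116800, (A,hash)→417000, (C,merge)→525000, (B,merge)→1813600, (A,merge)→8014600 …(+5); best=49000 via (C,hash)
  {ABDE}: card=800000; try (B,hash)→19600, (E,hash)→41400, (A,hash)→49400, (B,merge)→156400, (E,merge)→520800, (A,merge)→687000 …(+5); best=19600 via (B,hash)
  {ABCDE}: card=200000000; try (C,hash)→828600, (B,hash)→2528600, (E,hash)→8050400, (A,hash)→10058400, (C,merge)→16824600, (B,merge)→57525400 …(+9); best=828600 via (C,hash)

cost=828600; order=D,A,E,B,C; methods=nl_idx,hash,hash,hash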